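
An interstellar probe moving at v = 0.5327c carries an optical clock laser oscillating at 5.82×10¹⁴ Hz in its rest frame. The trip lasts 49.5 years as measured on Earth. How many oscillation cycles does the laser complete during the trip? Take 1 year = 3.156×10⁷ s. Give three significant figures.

γ = 1/√(1 − 0.5327²) = 1/√0.7162 = 1.182
The oscillator's own cycle count is N = f × τ where τ is the proper time aboard the probe. τ = Δt/γ = 49.5/1.182 = 41.89 years = 1.322×10⁹ s.
N = 5.82×10¹⁴ × 1.322×10⁹ = 7.695×10²³.

N = 7.69×10²³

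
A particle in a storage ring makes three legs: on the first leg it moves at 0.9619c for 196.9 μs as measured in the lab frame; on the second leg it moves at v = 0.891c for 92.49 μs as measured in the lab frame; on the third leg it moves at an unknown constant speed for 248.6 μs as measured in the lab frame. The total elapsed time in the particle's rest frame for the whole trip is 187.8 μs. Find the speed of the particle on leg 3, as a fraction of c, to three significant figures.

β = 0.929

Leg 1: γ = 1/√(1 − 0.9619²) = 1/√0.07475 = 3.658; τ_1 = 196.9/3.658 = 53.83 μs.
Leg 2: γ = 1/√(1 − 0.891²) = 1/√0.2061 = 2.203; τ_2 = 92.49/2.203 = 41.99 μs.
Leg 3: speed unknown; τ_3 = 248.6/γ_3.
Total proper time: 53.83 + 41.99 + τ_3 = 187.8, so τ_3 = 187.8 − 95.82 = 91.98 μs.
γ_3 = 248.6/91.98 = 2.703; β = √(1 − 1/γ²) = √0.8631.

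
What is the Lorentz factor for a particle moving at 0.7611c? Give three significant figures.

γ = 1.54

γ = 1/√(1 − 0.7611²) = 1/√0.4207 = 1.542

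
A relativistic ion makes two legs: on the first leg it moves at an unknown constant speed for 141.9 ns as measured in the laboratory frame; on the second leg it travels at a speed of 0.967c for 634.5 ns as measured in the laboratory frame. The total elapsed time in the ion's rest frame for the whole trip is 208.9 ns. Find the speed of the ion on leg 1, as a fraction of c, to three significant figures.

Leg 1: speed unknown; τ_1 = 141.9/γ_1.
Leg 2: γ = 1/√(1 − 0.967²) = 1/√0.06491 = 3.925; τ_2 = 634.5/3.925 = 161.7 ns.
Total proper time: τ_1 + 161.7 = 208.9, so τ_1 = 208.9 − 161.7 = 47.24 ns.
γ_1 = 141.9/47.24 = 3.004; β = √(1 − 1/γ²) = √0.8891.

β = 0.943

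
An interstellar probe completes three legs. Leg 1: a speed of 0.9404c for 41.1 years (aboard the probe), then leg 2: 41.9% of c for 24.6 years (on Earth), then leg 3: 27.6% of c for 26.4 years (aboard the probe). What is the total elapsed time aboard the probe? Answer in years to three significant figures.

τ = 89.8 years

Leg 1: 41.1 years is already measured aboard the probe.
Leg 2: β = 0.419; γ = 1/√(1 − 0.419²) = 1/√0.8244 = 1.101; τ_2 = 24.6/1.101 = 22.34 years.
Leg 3: 26.4 years is already measured aboard the probe.
Total: 41.10 + 22.34 + 26.40 years.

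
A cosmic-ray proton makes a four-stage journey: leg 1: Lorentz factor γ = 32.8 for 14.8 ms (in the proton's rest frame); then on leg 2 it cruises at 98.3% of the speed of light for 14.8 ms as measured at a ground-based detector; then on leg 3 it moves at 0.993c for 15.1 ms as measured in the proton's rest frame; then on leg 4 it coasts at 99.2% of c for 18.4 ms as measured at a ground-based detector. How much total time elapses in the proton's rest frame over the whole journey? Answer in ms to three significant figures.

Leg 1: 14.8 ms is already measured in the proton's rest frame.
Leg 2: β = 0.983; γ = 1/√(1 − 0.983²) = 1/√0.03371 = 5.446; τ_2 = 14.8/5.446 = 2.717 ms.
Leg 3: 15.1 ms is already measured in the proton's rest frame.
Leg 4: β = 0.992; γ = 1/√(1 − 0.992²) = 1/√0.01594 = 7.922; τ_4 = 18.4/7.922 = 2.323 ms.
Total: 14.80 + 2.717 + 15.10 + 2.323 ms.

τ = 34.9 ms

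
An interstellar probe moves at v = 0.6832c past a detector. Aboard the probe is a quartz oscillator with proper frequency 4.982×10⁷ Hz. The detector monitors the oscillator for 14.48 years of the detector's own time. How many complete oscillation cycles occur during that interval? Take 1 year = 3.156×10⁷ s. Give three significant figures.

γ = 1/√(1 − 0.6832²) = 1/√0.5332 = 1.369
During 14.48 years of lab time, the oscillator's proper time advances by τ = Δt/γ = 14.48/1.369 = 10.57 years = 3.337×10⁸ s.
N = f × τ = 4.982×10⁷ × 3.337×10⁸ = 1.663×10¹⁶.

N = 1.66×10¹⁶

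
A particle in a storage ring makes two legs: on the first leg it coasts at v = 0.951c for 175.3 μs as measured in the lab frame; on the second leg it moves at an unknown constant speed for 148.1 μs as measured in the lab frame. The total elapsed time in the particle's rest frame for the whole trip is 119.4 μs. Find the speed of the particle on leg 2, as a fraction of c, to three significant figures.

β = 0.898

Leg 1: γ = 1/√(1 − 0.951²) = 1/√0.09560 = 3.234; τ_1 = 175.3/3.234 = 54.20 μs.
Leg 2: speed unknown; τ_2 = 148.1/γ_2.
Total proper time: 54.20 + τ_2 = 119.4, so τ_2 = 119.4 − 54.20 = 65.20 μs.
γ_2 = 148.1/65.20 = 2.272; β = √(1 − 1/γ²) = √0.8062.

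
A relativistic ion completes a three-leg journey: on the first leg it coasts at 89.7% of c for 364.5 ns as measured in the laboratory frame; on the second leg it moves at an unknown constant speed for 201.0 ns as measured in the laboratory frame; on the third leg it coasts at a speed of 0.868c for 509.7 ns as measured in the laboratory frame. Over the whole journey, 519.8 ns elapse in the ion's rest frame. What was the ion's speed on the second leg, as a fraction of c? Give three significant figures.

β = 0.851

Leg 1: β = 0.897; γ = 1/√(1 − 0.897²) = 1/√0.1954 = 2.262; τ_1 = 364.5/2.262 = 161.1 ns.
Leg 2: speed unknown; τ_2 = 201.0/γ_2.
Leg 3: γ = 1/√(1 − 0.868²) = 1/√0.2466 = 2.014; τ_3 = 509.7/2.014 = 253.1 ns.
Total proper time: 161.1 + τ_2 + 253.1 = 519.8, so τ_2 = 519.8 − 414.2 = 105.6 ns.
γ_2 = 201.0/105.6 = 1.904; β = √(1 − 1/γ²) = √0.7241.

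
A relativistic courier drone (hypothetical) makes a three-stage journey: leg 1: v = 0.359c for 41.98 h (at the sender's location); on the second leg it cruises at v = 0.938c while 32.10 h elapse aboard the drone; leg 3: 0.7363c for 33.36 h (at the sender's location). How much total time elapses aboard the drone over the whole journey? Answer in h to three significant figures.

τ = 93.9 h

Leg 1: γ = 1/√(1 − 0.359²) = 1/√0.8711 = 1.071; τ_1 = 41.98/1.071 = 39.18 h.
Leg 2: 32.10 h is already measured aboard the drone.
Leg 3: γ = 1/√(1 − 0.7363²) = 1/√0.4579 = 1.478; τ_3 = 33.36/1.478 = 22.57 h.
Total: 39.18 + 32.10 + 22.57 h.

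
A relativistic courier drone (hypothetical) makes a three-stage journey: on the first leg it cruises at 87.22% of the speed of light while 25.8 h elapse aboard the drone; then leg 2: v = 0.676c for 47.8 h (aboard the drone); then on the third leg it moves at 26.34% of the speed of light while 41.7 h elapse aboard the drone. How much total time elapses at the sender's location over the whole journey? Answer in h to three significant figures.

Leg 1: β = 0.8722; γ = 1/√(1 − 0.8722²) = 1/√0.2393 = 2.044; Δt_1 = 2.044 × 25.8 = 52.74 h.
Leg 2: γ = 1/√(1 − 0.676²) = 1/√0.5430 = 1.357; Δt_2 = 1.357 × 47.8 = 64.87 h.
Leg 3: β = 0.2634; γ = 1/√(1 − 0.2634²) = 1/√0.9306 = 1.037; Δt_3 = 1.037 × 41.7 = 43.23 h.
Total: 52.74 + 64.87 + 43.23 h.

Δt = 161 h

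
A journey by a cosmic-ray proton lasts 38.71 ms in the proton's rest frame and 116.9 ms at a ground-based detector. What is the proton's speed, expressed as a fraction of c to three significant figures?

β = 0.944

The proper time is measured in the proton's rest frame (both events occur at the proton's location); Δt is measured at a ground-based detector. γ = Δt/τ = 116.9/38.71 = 3.020.
β = √(1 − 1/γ²) = √(1 − 0.1097) = √0.8903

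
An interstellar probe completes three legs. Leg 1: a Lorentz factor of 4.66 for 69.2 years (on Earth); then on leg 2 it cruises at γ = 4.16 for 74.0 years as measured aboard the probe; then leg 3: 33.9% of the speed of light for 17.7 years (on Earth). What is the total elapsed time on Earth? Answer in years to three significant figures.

Δt = 395 years

Leg 1: 69.2 years is already measured on Earth.
Leg 2: γ = 4.16; Δt_2 = 4.160 × 74.0 = 307.8 years.
Leg 3: 17.7 years is already measured on Earth.
Total: 69.20 + 307.8 + 17.70 years.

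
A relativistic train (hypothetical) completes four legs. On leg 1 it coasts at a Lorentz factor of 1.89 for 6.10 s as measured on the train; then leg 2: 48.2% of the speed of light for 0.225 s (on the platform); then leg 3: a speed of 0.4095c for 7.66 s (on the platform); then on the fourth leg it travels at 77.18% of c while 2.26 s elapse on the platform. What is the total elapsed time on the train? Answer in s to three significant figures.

τ = 14.7 s

Leg 1: 6.10 s is already measured on the train.
Leg 2: β = 0.482; γ = 1/√(1 − 0.482²) = 1/√0.7677 = 1.141; τ_2 = 0.225/1.141 = 0.1971 s.
Leg 3: γ = 1/√(1 − 0.4095²) = 1/√0.8323 = 1.096; τ_3 = 7.66/1.096 = 6.988 s.
Leg 4: β = 0.7718; γ = 1/√(1 − 0.7718²) = 1/√0.4043 = 1.573; τ_4 = 2.26/1.573 = 1.437 s.
Total: 6.100 + 0.1971 + 6.988 + 1.437 s.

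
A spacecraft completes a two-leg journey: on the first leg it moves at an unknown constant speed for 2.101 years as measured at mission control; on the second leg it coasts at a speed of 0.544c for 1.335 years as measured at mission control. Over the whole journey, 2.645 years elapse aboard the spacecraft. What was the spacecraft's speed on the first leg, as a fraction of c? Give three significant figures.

β = 0.688

Leg 1: speed unknown; τ_1 = 2.101/γ_1.
Leg 2: γ = 1/√(1 − 0.544²) = 1/√0.7041 = 1.192; τ_2 = 1.335/1.192 = 1.120 years.
Total proper time: τ_1 + 1.120 = 2.645, so τ_1 = 2.645 − 1.120 = 1.525 years.
γ_1 = 2.101/1.525 = 1.378; β = √(1 − 1/γ²) = √0.4733.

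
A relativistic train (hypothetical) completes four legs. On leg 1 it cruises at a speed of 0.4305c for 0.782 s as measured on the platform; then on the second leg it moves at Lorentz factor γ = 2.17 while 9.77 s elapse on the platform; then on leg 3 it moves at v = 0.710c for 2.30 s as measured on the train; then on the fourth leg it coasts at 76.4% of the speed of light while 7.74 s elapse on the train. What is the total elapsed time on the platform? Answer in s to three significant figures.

Leg 1: 0.782 s is already measured on the platform.
Leg 2: 9.77 s is already measured on the platform.
Leg 3: γ = 1/√(1 − 0.710²) = 1/√0.4959 = 1.420; Δt_3 = 1.420 × 2.30 = 3.266 s.
Leg 4: β = 0.764; γ = 1/√(1 − 0.764²) = 1/√0.4163 = 1.550; Δt_4 = 1.550 × 7.74 = 12.00 s.
Total: 0.7820 + 9.770 + 3.266 + 12.00 s.

Δt = 25.8 s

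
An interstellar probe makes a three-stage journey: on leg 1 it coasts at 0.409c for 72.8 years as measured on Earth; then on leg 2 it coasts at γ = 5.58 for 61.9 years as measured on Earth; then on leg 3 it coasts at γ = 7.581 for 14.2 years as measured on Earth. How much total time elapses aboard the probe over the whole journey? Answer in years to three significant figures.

τ = 79.4 years

Leg 1: γ = 1/√(1 − 0.409²) = 1/√0.8327 = 1.096; τ_1 = 72.8/1.096 = 66.43 years.
Leg 2: γ = 5.58; τ_2 = 61.9/5.580 = 11.09 years.
Leg 3: γ = 7.581; τ_3 = 14.2/7.581 = 1.873 years.
Total: 66.43 + 11.09 + 1.873 years.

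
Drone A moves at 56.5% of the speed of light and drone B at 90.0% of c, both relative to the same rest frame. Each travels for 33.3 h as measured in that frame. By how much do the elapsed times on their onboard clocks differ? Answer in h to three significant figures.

|τ_A − τ_B| = 13.0 h

A: β = 0.565; γ = 1/√(1 − 0.565²) = 1/√0.6808 = 1.212; τ_A = 33.3/1.212 = 27.48 h.
B: β = 0.900; γ = 1/√(1 − 0.900²) = 1/√0.1900 = 2.294; τ_B = 33.3/2.294 = 14.52 h.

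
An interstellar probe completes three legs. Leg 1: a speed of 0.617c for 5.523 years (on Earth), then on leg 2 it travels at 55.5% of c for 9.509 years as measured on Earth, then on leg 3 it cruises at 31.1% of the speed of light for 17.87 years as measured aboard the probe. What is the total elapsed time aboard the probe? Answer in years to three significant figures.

τ = 30.1 years

Leg 1: γ = 1/√(1 − 0.617²) = 1/√0.6193 = 1.271; τ_1 = 5.523/1.271 = 4.346 years.
Leg 2: β = 0.555; γ = 1/√(1 − 0.555²) = 1/√0.6920 = 1.202; τ_2 = 9.509/1.202 = 7.910 years.
Leg 3: 17.87 years is already measured aboard the probe.
Total: 4.346 + 7.910 + 17.87 years.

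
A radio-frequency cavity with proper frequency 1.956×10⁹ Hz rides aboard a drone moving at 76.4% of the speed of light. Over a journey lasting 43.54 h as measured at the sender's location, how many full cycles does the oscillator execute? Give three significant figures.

β = 0.764; γ = 1/√(1 − 0.764²) = 1/√0.4163 = 1.550
The oscillator's own cycle count is N = f × τ where τ is the proper time aboard the drone. τ = Δt/γ = 43.54/1.550 = 28.09 h = 1.011×10⁵ s.
N = 1.956×10⁹ × 1.011×10⁵ = 1.978×10¹⁴.

N = 1.98×10¹⁴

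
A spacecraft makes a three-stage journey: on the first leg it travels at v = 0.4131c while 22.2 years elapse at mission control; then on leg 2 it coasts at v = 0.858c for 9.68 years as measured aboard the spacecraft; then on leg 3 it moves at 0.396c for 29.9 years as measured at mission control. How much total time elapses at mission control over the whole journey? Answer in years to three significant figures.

Leg 1: 22.2 years is already measured at mission control.
Leg 2: γ = 1/√(1 − 0.858²) = 1/√0.2638 = 1.947; Δt_2 = 1.947 × 9.68 = 18.85 years.
Leg 3: 29.9 years is already measured at mission control.
Total: 22.20 + 18.85 + 29.90 years.

Δt = 70.9 years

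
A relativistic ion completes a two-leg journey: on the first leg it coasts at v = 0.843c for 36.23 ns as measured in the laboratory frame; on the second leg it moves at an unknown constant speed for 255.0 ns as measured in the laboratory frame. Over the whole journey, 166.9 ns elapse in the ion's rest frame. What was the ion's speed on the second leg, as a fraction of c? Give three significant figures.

β = 0.816

Leg 1: γ = 1/√(1 − 0.843²) = 1/√0.2894 = 1.859; τ_1 = 36.23/1.859 = 19.49 ns.
Leg 2: speed unknown; τ_2 = 255.0/γ_2.
Total proper time: 19.49 + τ_2 = 166.9, so τ_2 = 166.9 − 19.49 = 147.4 ns.
γ_2 = 255.0/147.4 = 1.730; β = √(1 − 1/γ²) = √0.6658.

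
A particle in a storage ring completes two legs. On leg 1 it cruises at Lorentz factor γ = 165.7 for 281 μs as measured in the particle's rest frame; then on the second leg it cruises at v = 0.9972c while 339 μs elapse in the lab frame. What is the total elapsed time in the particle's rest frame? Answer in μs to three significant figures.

τ = 306 μs

Leg 1: 281 μs is already measured in the particle's rest frame.
Leg 2: γ = 1/√(1 − 0.9972²) = 1/√0.005592 = 13.37; τ_2 = 339/13.37 = 25.35 μs.
Total: 281.0 + 25.35 μs.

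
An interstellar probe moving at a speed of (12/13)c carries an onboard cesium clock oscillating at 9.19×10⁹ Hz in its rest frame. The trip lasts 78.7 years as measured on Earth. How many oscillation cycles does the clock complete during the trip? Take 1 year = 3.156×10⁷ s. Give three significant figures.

γ = 1/√(1 − (12/13)²) = 13/5 = 2.600
The oscillator's own cycle count is N = f × τ where τ is the proper time aboard the probe. τ = Δt/γ = 78.7/2.600 = 30.27 years = 9.553×10⁸ s.
N = 9.19×10⁹ × 9.553×10⁸ = 8.779×10¹⁸.

N = 8.78×10¹⁸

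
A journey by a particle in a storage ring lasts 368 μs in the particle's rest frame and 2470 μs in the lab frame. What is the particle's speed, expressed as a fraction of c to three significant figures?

The proper time is measured in the particle's rest frame (both events occur at the particle's location); Δt is measured in the lab frame. γ = Δt/τ = 2470/368 = 6.712.
β = √(1 − 1/γ²) = √(1 − 0.02220) = √0.9778

v = 0.989c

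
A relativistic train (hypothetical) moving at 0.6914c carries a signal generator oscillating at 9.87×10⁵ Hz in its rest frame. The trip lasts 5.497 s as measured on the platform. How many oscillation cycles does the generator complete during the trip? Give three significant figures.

γ = 1/√(1 − 0.6914²) = 1/√0.5220 = 1.384
The oscillator's own cycle count is N = f × τ where τ is the proper time on the train. τ = Δt/γ = 5.497/1.384 = 3.971 s = 3.971×10⁰ s.
N = 9.87×10⁵ × 3.971×10⁰ = 3.920×10⁶.

N = 3.92×10⁶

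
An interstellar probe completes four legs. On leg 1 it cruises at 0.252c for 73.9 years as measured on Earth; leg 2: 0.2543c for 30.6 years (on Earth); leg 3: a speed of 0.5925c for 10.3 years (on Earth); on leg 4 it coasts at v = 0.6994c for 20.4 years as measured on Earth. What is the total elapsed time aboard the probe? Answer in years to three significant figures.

τ = 124 years

Leg 1: γ = 1/√(1 − 0.252²) = 1/√0.9365 = 1.033; τ_1 = 73.9/1.033 = 71.52 years.
Leg 2: γ = 1/√(1 − 0.2543²) = 1/√0.9353 = 1.034; τ_2 = 30.6/1.034 = 29.59 years.
Leg 3: γ = 1/√(1 − 0.5925²) = 1/√0.6489 = 1.241; τ_3 = 10.3/1.241 = 8.297 years.
Leg 4: γ = 1/√(1 − 0.6994²) = 1/√0.5108 = 1.399; τ_4 = 20.4/1.399 = 14.58 years.
Total: 71.52 + 29.59 + 8.297 + 14.58 years.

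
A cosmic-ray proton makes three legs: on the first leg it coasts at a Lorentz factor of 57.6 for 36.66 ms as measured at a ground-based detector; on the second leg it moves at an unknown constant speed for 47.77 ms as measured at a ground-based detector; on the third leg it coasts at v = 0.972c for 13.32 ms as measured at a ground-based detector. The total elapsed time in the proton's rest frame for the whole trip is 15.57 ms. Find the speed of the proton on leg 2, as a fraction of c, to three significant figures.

β = 0.969

Leg 1: γ = 57.6; τ_1 = 36.66/57.60 = 0.6365 ms.
Leg 2: speed unknown; τ_2 = 47.77/γ_2.
Leg 3: γ = 1/√(1 − 0.972²) = 1/√0.05522 = 4.256; τ_3 = 13.32/4.256 = 3.130 ms.
Total proper time: 0.6365 + τ_2 + 3.130 = 15.57, so τ_2 = 15.57 − 3.766 = 11.80 ms.
γ_2 = 47.77/11.80 = 4.047; β = √(1 − 1/γ²) = √0.9389.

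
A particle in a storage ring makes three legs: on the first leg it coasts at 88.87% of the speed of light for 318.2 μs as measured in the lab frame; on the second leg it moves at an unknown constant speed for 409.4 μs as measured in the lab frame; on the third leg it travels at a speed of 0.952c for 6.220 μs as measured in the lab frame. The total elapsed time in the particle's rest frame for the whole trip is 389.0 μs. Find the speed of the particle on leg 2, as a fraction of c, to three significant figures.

Leg 1: β = 0.8887; γ = 1/√(1 − 0.8887²) = 1/√0.2102 = 2.181; τ_1 = 318.2/2.181 = 145.9 μs.
Leg 2: speed unknown; τ_2 = 409.4/γ_2.
Leg 3: γ = 1/√(1 − 0.952²) = 1/√0.09370 = 3.267; τ_3 = 6.220/3.267 = 1.904 μs.
Total proper time: 145.9 + τ_2 + 1.904 = 389.0, so τ_2 = 389.0 − 147.8 = 241.2 μs.
γ_2 = 409.4/241.2 = 1.697; β = √(1 − 1/γ²) = √0.6529.

β = 0.808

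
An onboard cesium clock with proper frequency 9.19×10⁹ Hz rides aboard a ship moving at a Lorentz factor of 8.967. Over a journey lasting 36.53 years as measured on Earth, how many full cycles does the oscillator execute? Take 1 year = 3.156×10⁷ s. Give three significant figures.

γ = 8.967
The oscillator's own cycle count is N = f × τ where τ is the proper time on the ship. τ = Δt/γ = 36.53/8.967 = 4.074 years = 1.286×10⁸ s.
N = 9.19×10⁹ × 1.286×10⁸ = 1.182×10¹⁸.

N = 1.18×10¹⁸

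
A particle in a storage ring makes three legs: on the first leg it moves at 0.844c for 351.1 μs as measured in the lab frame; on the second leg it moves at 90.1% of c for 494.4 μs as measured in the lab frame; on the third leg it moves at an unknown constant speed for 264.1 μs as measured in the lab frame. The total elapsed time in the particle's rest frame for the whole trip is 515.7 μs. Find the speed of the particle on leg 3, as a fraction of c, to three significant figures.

β = 0.904

Leg 1: γ = 1/√(1 − 0.844²) = 1/√0.2877 = 1.864; τ_1 = 351.1/1.864 = 188.3 μs.
Leg 2: β = 0.901; γ = 1/√(1 − 0.901²) = 1/√0.1882 = 2.305; τ_2 = 494.4/2.305 = 214.5 μs.
Leg 3: speed unknown; τ_3 = 264.1/γ_3.
Total proper time: 188.3 + 214.5 + τ_3 = 515.7, so τ_3 = 515.7 − 402.8 = 112.9 μs.
γ_3 = 264.1/112.9 = 2.339; β = √(1 − 1/γ²) = √0.8172.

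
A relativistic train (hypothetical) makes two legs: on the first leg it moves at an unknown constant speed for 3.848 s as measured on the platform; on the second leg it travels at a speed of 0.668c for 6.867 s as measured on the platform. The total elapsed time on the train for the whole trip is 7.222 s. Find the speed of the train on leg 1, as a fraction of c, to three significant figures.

β = 0.836

Leg 1: speed unknown; τ_1 = 3.848/γ_1.
Leg 2: γ = 1/√(1 − 0.668²) = 1/√0.5538 = 1.344; τ_2 = 6.867/1.344 = 5.110 s.
Total proper time: τ_1 + 5.110 = 7.222, so τ_1 = 7.222 − 5.110 = 2.112 s.
γ_1 = 3.848/2.112 = 1.822; β = √(1 − 1/γ²) = √0.6988.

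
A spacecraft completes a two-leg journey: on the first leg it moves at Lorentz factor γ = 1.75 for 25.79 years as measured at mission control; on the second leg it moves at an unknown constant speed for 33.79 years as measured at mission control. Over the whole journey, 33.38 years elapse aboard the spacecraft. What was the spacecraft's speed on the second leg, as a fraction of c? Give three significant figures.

β = 0.834

Leg 1: γ = 1.75; τ_1 = 25.79/1.750 = 14.74 years.
Leg 2: speed unknown; τ_2 = 33.79/γ_2.
Total proper time: 14.74 + τ_2 = 33.38, so τ_2 = 33.38 − 14.74 = 18.64 years.
γ_2 = 33.79/18.64 = 1.812; β = √(1 − 1/γ²) = √0.6956.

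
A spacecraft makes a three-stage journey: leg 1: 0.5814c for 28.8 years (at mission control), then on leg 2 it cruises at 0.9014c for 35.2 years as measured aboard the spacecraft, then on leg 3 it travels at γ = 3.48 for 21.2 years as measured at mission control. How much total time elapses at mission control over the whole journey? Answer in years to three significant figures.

Δt = 131 years

Leg 1: 28.8 years is already measured at mission control.
Leg 2: γ = 1/√(1 − 0.9014²) = 1/√0.1875 = 2.310; Δt_2 = 2.310 × 35.2 = 81.30 years.
Leg 3: 21.2 years is already measured at mission control.
Total: 28.80 + 81.30 + 21.20 years.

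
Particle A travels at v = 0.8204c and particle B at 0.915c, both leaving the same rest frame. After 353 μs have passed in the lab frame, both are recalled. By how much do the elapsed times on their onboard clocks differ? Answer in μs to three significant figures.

|τ_A − τ_B| = 59.4 μs

A: γ = 1/√(1 − 0.8204²) = 1/√0.3269 = 1.749; τ_A = 353/1.749 = 201.8 μs.
B: γ = 1/√(1 − 0.915²) = 1/√0.1628 = 2.479; τ_B = 353/2.479 = 142.4 μs.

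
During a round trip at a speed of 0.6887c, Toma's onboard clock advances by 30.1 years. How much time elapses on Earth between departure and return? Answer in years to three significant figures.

Δt = 41.5 years

γ = 1/√(1 − 0.6887²) = 1/√0.5257 = 1.379
Earth-frame duration is the dilated interval: Δt = γτ = 1.379 × 30.1 years.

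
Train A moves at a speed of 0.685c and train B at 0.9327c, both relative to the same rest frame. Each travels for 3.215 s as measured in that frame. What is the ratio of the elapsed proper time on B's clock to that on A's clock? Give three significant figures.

τ_B/τ_A = 0.495

A: γ = 1/√(1 − 0.685²) = 1/√0.5308 = 1.373. B: γ = 1/√(1 − 0.9327²) = 1/√0.1301 = 2.773.
τ_A/τ_B = γ_B/γ_A = 2.773/1.373 = 2.020, so τ_B/τ_A = 0.4950.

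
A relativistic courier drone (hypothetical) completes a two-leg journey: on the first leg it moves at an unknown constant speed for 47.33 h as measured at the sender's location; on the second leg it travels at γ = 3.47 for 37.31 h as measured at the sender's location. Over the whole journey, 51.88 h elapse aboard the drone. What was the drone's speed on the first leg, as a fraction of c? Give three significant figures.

β = 0.495

Leg 1: speed unknown; τ_1 = 47.33/γ_1.
Leg 2: γ = 3.47; τ_2 = 37.31/3.470 = 10.75 h.
Total proper time: τ_1 + 10.75 = 51.88, so τ_1 = 51.88 − 10.75 = 41.13 h.
γ_1 = 47.33/41.13 = 1.151; β = √(1 − 1/γ²) = √0.2449.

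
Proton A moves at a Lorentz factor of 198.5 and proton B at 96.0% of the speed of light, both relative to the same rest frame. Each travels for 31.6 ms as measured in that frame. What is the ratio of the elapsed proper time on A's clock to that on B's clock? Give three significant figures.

A: γ = 198.5. B: β = 0.960; γ = 1/√(1 − 0.960²) = 1/√0.07840 = 3.571.
τ_A/τ_B = γ_B/γ_A = 3.571/198.5 = 0.01799, so τ_A/τ_B = 0.01799.

τ_A/τ_B = 0.0180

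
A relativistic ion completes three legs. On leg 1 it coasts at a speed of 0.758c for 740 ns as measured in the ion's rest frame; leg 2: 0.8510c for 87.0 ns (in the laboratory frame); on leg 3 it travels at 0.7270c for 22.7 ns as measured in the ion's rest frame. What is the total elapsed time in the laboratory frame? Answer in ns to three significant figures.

Δt = 1250 ns

Leg 1: γ = 1/√(1 − 0.758²) = 1/√0.4254 = 1.533; Δt_1 = 1.533 × 740 = 1135 ns.
Leg 2: 87.0 ns is already measured in the laboratory frame.
Leg 3: γ = 1/√(1 − 0.7270²) = 1/√0.4715 = 1.456; Δt_3 = 1.456 × 22.7 = 33.06 ns.
Total: 1135 + 87.00 + 33.06 ns.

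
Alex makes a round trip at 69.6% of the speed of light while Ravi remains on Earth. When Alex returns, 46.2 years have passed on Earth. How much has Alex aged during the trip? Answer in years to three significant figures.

β = 0.696; γ = 1/√(1 − 0.696²) = 1/√0.5156 = 1.393
Alex's clock measures proper time along the trip: τ = Δt/γ = 46.2/1.393 years.

τ = 33.2 years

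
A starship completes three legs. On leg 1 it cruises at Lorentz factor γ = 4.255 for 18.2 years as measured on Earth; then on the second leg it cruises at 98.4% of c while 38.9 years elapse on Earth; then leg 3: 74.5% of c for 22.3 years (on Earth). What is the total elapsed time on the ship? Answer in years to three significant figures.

τ = 26.1 years

Leg 1: γ = 4.255; τ_1 = 18.2/4.255 = 4.277 years.
Leg 2: β = 0.984; γ = 1/√(1 − 0.984²) = 1/√0.03174 = 5.613; τ_2 = 38.9/5.613 = 6.931 years.
Leg 3: β = 0.745; γ = 1/√(1 − 0.745²) = 1/√0.4450 = 1.499; τ_3 = 22.3/1.499 = 14.88 years.
Total: 4.277 + 6.931 + 14.88 years.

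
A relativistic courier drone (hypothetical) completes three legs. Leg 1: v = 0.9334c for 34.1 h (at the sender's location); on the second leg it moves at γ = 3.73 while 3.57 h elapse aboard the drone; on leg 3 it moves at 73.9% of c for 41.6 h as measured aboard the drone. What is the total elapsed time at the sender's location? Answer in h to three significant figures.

Leg 1: 34.1 h is already measured at the sender's location.
Leg 2: γ = 3.73; Δt_2 = 3.730 × 3.57 = 13.32 h.
Leg 3: β = 0.739; γ = 1/√(1 − 0.739²) = 1/√0.4539 = 1.484; Δt_3 = 1.484 × 41.6 = 61.75 h.
Total: 34.10 + 13.32 + 61.75 h.

Δt = 109 h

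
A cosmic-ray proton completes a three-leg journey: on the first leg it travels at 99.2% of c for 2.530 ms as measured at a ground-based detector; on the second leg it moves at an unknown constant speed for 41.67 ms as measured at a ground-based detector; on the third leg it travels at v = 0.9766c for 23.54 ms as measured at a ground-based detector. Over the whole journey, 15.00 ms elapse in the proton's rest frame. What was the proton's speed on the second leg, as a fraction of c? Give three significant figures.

β = 0.973

Leg 1: β = 0.992; γ = 1/√(1 − 0.992²) = 1/√0.01594 = 7.922; τ_1 = 2.530/7.922 = 0.3194 ms.
Leg 2: speed unknown; τ_2 = 41.67/γ_2.
Leg 3: γ = 1/√(1 − 0.9766²) = 1/√0.04625 = 4.650; τ_3 = 23.54/4.650 = 5.063 ms.
Total proper time: 0.3194 + τ_2 + 5.063 = 15.00, so τ_2 = 15.00 − 5.382 = 9.618 ms.
γ_2 = 41.67/9.618 = 4.332; β = √(1 − 1/γ²) = √0.9467.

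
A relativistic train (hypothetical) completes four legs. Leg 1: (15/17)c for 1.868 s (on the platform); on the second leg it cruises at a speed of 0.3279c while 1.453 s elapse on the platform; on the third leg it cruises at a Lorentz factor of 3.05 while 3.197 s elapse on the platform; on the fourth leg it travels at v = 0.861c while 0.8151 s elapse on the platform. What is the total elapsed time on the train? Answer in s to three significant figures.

Leg 1: γ = 1/√(1 − (15/17)²) = 17/8 = 2.125; τ_1 = 1.868/2.125 = 0.8791 s.
Leg 2: γ = 1/√(1 − 0.3279²) = 1/√0.8925 = 1.059; τ_2 = 1.453/1.059 = 1.373 s.
Leg 3: γ = 3.05; τ_3 = 3.197/3.050 = 1.048 s.
Leg 4: γ = 1/√(1 − 0.861²) = 1/√0.2587 = 1.966; τ_4 = 0.8151/1.966 = 0.4146 s.
Total: 0.8791 + 1.373 + 1.048 + 0.4146 s.

τ = 3.71 s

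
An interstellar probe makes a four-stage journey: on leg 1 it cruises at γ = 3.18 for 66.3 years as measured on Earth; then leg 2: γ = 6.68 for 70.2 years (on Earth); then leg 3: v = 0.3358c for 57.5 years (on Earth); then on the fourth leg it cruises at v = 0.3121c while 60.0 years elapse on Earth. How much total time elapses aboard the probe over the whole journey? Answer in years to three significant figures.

Leg 1: γ = 3.18; τ_1 = 66.3/3.180 = 20.85 years.
Leg 2: γ = 6.68; τ_2 = 70.2/6.680 = 10.51 years.
Leg 3: γ = 1/√(1 − 0.3358²) = 1/√0.8872 = 1.062; τ_3 = 57.5/1.062 = 54.16 years.
Leg 4: γ = 1/√(1 − 0.3121²) = 1/√0.9026 = 1.053; τ_4 = 60.0/1.053 = 57.00 years.
Total: 20.85 + 10.51 + 54.16 + 57.00 years.

τ = 143 years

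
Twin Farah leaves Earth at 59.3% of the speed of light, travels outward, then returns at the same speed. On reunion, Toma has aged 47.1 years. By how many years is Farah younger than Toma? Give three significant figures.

Δt − τ = 9.17 years

β = 0.593; γ = 1/√(1 − 0.593²) = 1/√0.6484 = 1.242
Farah's elapsed proper time: τ = 47.1/1.242 = 37.93 years.
Age gap = Δt − τ = 47.1 − 37.93 years.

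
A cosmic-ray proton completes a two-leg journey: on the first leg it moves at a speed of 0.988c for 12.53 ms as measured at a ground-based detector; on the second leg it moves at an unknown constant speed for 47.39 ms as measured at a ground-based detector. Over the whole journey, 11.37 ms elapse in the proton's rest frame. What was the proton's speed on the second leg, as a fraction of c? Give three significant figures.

β = 0.980

Leg 1: γ = 1/√(1 − 0.988²) = 1/√0.02386 = 6.474; τ_1 = 12.53/6.474 = 1.935 ms.
Leg 2: speed unknown; τ_2 = 47.39/γ_2.
Total proper time: 1.935 + τ_2 = 11.37, so τ_2 = 11.37 − 1.935 = 9.435 ms.
γ_2 = 47.39/9.435 = 5.023; β = √(1 − 1/γ²) = √0.9604.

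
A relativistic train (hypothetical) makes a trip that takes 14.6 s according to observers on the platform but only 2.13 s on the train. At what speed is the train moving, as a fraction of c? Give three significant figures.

The proper time is measured on the train (both events occur at the train's location); Δt is measured on the platform. γ = Δt/τ = 14.6/2.13 = 6.854.
β = √(1 − 1/γ²) = √(1 − 0.02128) = √0.9787

β = 0.989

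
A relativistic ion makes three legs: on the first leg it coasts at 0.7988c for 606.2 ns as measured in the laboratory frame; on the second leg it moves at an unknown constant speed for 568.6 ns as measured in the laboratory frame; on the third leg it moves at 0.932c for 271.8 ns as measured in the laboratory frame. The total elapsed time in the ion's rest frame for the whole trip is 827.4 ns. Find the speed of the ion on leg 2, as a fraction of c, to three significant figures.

Leg 1: γ = 1/√(1 − 0.7988²) = 1/√0.3619 = 1.662; τ_1 = 606.2/1.662 = 364.7 ns.
Leg 2: speed unknown; τ_2 = 568.6/γ_2.
Leg 3: γ = 1/√(1 − 0.932²) = 1/√0.1314 = 2.759; τ_3 = 271.8/2.759 = 98.52 ns.
Total proper time: 364.7 + τ_2 + 98.52 = 827.4, so τ_2 = 827.4 − 463.2 = 364.2 ns.
γ_2 = 568.6/364.2 = 1.561; β = √(1 − 1/γ²) = √0.5897.

β = 0.768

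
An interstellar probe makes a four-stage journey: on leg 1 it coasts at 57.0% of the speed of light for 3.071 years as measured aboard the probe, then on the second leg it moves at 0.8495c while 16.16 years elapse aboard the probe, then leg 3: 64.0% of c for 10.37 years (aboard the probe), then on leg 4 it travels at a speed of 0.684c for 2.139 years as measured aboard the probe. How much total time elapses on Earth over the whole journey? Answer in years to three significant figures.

Δt = 50.8 years

Leg 1: β = 0.570; γ = 1/√(1 − 0.570²) = 1/√0.6751 = 1.217; Δt_1 = 1.217 × 3.071 = 3.738 years.
Leg 2: γ = 1/√(1 − 0.8495²) = 1/√0.2783 = 1.895; Δt_2 = 1.895 × 16.16 = 30.63 years.
Leg 3: β = 0.640; γ = 1/√(1 − 0.640²) = 1/√0.5904 = 1.301; Δt_3 = 1.301 × 10.37 = 13.50 years.
Leg 4: γ = 1/√(1 − 0.684²) = 1/√0.5321 = 1.371; Δt_4 = 1.371 × 2.139 = 2.932 years.
Total: 3.738 + 30.63 + 13.50 + 2.932 years.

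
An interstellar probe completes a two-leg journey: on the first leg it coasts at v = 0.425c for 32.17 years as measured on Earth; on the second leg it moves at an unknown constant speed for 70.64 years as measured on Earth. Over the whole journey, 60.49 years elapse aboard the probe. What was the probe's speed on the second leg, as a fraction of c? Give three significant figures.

β = 0.896

Leg 1: γ = 1/√(1 − 0.425²) = 1/√0.8194 = 1.105; τ_1 = 32.17/1.105 = 29.12 years.
Leg 2: speed unknown; τ_2 = 70.64/γ_2.
Total proper time: 29.12 + τ_2 = 60.49, so τ_2 = 60.49 − 29.12 = 31.37 years.
γ_2 = 70.64/31.37 = 2.252; β = √(1 − 1/γ²) = √0.8028.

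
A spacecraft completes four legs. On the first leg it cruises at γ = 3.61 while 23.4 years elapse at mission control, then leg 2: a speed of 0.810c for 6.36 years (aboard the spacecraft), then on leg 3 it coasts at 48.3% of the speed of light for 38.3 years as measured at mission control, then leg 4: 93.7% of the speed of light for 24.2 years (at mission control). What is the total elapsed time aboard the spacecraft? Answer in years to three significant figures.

τ = 54.8 years

Leg 1: γ = 3.61; τ_1 = 23.4/3.610 = 6.482 years.
Leg 2: 6.36 years is already measured aboard the spacecraft.
Leg 3: β = 0.483; γ = 1/√(1 − 0.483²) = 1/√0.7667 = 1.142; τ_3 = 38.3/1.142 = 33.54 years.
Leg 4: β = 0.937; γ = 1/√(1 − 0.937²) = 1/√0.1220 = 2.863; τ_4 = 24.2/2.863 = 8.454 years.
Total: 6.482 + 6.360 + 33.54 + 8.454 years.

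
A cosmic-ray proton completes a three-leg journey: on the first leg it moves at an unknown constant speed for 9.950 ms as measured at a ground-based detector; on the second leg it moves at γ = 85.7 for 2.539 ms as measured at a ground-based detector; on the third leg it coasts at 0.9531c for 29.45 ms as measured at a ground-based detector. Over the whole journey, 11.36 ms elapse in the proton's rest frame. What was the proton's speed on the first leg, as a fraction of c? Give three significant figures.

Leg 1: speed unknown; τ_1 = 9.950/γ_1.
Leg 2: γ = 85.7; τ_2 = 2.539/85.70 = 0.02963 ms.
Leg 3: γ = 1/√(1 − 0.9531²) = 1/√0.09160 = 3.304; τ_3 = 29.45/3.304 = 8.913 ms.
Total proper time: τ_1 + 0.02963 + 8.913 = 11.36, so τ_1 = 11.36 − 8.943 = 2.417 ms.
γ_1 = 9.950/2.417 = 4.116; β = √(1 − 1/γ²) = √0.9410.

β = 0.970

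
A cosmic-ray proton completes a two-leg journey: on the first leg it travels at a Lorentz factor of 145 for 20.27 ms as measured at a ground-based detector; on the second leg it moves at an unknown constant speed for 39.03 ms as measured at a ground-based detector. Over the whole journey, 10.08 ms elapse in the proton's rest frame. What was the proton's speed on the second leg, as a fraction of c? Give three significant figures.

β = 0.967

Leg 1: γ = 145; τ_1 = 20.27/145.0 = 0.1398 ms.
Leg 2: speed unknown; τ_2 = 39.03/γ_2.
Total proper time: 0.1398 + τ_2 = 10.08, so τ_2 = 10.08 − 0.1398 = 9.940 ms.
γ_2 = 39.03/9.940 = 3.926; β = √(1 − 1/γ²) = √0.9351.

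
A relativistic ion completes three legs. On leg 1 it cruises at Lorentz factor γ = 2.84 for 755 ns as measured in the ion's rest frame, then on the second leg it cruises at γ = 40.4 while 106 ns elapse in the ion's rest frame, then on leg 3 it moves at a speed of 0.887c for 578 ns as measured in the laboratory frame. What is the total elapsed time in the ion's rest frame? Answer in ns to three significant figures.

τ = 1130 ns

Leg 1: 755 ns is already measured in the ion's rest frame.
Leg 2: 106 ns is already measured in the ion's rest frame.
Leg 3: γ = 1/√(1 − 0.887²) = 1/√0.2132 = 2.166; τ_3 = 578/2.166 = 266.9 ns.
Total: 755.0 + 106.0 + 266.9 ns.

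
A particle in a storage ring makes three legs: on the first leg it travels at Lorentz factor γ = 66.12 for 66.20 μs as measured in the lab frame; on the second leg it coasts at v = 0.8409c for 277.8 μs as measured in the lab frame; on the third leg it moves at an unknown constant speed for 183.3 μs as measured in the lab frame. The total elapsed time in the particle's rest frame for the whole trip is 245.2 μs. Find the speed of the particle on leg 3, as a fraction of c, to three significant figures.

Leg 1: γ = 66.12; τ_1 = 66.20/66.12 = 1.001 μs.
Leg 2: γ = 1/√(1 − 0.8409²) = 1/√0.2929 = 1.848; τ_2 = 277.8/1.848 = 150.3 μs.
Leg 3: speed unknown; τ_3 = 183.3/γ_3.
Total proper time: 1.001 + 150.3 + τ_3 = 245.2, so τ_3 = 245.2 − 151.3 = 93.86 μs.
γ_3 = 183.3/93.86 = 1.953; β = √(1 − 1/γ²) = √0.7378.

β = 0.859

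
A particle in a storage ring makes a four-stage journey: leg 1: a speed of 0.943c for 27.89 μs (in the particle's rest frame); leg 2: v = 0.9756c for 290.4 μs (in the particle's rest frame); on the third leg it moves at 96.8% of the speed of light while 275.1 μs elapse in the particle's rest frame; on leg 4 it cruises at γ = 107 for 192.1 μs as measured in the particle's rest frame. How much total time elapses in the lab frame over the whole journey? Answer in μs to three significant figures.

Leg 1: γ = 1/√(1 − 0.943²) = 1/√0.1108 = 3.005; Δt_1 = 3.005 × 27.89 = 83.81 μs.
Leg 2: γ = 1/√(1 − 0.9756²) = 1/√0.04820 = 4.555; Δt_2 = 4.555 × 290.4 = 1323 μs.
Leg 3: β = 0.968; γ = 1/√(1 − 0.968²) = 1/√0.06298 = 3.985; Δt_3 = 3.985 × 275.1 = 1096 μs.
Leg 4: γ = 107; Δt_4 = 107.0 × 192.1 = 2.055×10⁴ μs.
Total: 83.81 + 1323 + 1096 + 2.055×10⁴ μs.

Δt = 2.31×10⁴ μs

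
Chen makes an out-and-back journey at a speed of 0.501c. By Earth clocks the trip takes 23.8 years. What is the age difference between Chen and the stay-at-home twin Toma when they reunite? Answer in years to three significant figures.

γ = 1/√(1 − 0.501²) = 1/√0.7490 = 1.155
Chen's elapsed proper time: τ = 23.8/1.155 = 20.60 years.
Age gap = Δt − τ = 23.8 − 20.60 years.

Δt − τ = 3.20 years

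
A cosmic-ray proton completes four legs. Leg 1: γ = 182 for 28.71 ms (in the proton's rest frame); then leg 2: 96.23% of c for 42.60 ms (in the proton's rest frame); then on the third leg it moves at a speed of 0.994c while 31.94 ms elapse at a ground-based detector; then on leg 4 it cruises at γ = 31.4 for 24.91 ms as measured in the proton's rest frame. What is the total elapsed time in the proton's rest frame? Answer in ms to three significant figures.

τ = 99.7 ms

Leg 1: 28.71 ms is already measured in the proton's rest frame.
Leg 2: 42.60 ms is already measured in the proton's rest frame.
Leg 3: γ = 1/√(1 − 0.994²) = 1/√0.01196 = 9.142; τ_3 = 31.94/9.142 = 3.494 ms.
Leg 4: 24.91 ms is already measured in the proton's rest frame.
Total: 28.71 + 42.60 + 3.494 + 24.91 ms.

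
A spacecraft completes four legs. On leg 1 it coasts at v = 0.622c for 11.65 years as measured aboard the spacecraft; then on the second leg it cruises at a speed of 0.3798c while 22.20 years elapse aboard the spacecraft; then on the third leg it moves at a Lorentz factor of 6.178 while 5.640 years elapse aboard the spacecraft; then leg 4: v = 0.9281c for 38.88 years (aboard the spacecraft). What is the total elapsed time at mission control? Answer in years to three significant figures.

Leg 1: γ = 1/√(1 − 0.622²) = 1/√0.6131 = 1.277; Δt_1 = 1.277 × 11.65 = 14.88 years.
Leg 2: γ = 1/√(1 − 0.3798²) = 1/√0.8558 = 1.081; Δt_2 = 1.081 × 22.20 = 24.00 years.
Leg 3: γ = 6.178; Δt_3 = 6.178 × 5.640 = 34.84 years.
Leg 4: γ = 1/√(1 − 0.9281²) = 1/√0.1386 = 2.686; Δt_4 = 2.686 × 38.88 = 104.4 years.
Total: 14.88 + 24.00 + 34.84 + 104.4 years.

Δt = 178 years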